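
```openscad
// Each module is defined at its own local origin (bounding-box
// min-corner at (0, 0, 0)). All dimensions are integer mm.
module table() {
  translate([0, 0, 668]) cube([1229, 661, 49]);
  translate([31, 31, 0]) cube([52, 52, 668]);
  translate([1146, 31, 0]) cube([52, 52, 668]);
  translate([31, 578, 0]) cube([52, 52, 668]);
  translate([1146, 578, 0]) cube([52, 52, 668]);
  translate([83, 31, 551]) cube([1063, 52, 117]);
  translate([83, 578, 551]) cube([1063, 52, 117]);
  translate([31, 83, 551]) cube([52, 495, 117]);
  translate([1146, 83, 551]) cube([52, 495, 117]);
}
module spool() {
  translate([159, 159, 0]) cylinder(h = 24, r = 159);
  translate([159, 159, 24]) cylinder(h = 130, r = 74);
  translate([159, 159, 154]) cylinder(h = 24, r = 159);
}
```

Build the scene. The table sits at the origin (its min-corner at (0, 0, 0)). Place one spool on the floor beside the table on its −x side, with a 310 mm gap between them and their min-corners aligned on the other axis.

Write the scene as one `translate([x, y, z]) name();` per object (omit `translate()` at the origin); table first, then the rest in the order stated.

table();
translate([-628, 0, 0]) spool();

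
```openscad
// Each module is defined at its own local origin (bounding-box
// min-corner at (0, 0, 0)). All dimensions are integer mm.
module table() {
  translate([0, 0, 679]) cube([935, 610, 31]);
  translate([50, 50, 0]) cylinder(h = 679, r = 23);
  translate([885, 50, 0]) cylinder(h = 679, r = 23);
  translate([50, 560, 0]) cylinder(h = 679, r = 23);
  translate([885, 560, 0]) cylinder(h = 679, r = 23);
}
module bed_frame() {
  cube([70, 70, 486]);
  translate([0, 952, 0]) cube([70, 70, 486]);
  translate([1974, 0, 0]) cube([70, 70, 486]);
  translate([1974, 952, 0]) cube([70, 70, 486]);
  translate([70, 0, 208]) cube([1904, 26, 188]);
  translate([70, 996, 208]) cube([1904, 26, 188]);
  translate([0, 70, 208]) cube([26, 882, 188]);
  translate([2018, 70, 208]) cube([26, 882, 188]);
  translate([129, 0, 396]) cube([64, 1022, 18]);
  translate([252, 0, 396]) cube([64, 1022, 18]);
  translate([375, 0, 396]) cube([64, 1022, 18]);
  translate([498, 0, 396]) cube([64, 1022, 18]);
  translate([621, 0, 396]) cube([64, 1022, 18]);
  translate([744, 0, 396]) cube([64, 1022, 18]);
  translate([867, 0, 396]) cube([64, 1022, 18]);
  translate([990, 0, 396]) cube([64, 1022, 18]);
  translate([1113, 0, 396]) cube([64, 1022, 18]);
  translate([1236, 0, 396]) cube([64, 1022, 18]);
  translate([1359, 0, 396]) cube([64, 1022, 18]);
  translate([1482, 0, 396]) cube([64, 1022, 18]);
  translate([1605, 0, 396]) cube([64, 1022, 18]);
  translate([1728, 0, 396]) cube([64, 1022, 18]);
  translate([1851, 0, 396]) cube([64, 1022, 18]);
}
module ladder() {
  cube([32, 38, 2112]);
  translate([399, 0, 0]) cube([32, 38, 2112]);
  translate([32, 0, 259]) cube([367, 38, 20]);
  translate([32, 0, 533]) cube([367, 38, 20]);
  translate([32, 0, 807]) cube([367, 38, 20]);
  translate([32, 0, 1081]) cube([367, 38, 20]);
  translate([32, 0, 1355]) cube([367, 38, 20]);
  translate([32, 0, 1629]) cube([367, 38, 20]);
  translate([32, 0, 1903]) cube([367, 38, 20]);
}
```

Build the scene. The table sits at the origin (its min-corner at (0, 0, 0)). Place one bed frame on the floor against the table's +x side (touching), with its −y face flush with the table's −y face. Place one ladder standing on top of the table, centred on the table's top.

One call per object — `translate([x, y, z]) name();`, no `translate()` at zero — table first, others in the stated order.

table();
translate([935, 0, 0]) bed_frame();
translate([252, 286, 710]) ladder();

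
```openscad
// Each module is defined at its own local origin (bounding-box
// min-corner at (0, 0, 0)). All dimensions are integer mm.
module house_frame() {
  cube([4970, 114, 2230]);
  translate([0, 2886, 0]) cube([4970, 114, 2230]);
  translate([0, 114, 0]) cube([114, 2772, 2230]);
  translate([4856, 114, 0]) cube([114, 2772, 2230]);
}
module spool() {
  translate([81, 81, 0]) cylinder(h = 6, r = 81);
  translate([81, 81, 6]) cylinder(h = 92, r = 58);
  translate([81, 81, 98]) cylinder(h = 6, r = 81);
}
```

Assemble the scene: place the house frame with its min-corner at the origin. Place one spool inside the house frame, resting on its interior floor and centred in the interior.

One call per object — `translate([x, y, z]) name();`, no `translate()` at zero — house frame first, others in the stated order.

house_frame();
translate([2404, 1419, 0]) spool();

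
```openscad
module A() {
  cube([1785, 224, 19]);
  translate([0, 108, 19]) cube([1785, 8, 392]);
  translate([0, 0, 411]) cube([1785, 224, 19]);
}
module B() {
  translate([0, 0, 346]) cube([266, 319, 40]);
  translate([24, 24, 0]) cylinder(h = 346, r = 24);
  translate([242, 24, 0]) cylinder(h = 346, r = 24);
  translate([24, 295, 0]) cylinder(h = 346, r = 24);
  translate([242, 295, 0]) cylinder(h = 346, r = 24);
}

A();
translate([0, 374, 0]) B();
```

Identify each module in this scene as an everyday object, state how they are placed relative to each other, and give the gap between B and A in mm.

The stool's nearest face is 150 mm from the I-beam's +y face.

A is an I-beam. B is a stool. The stool is on the floor beside the I-beam on its +y side. The gap between the stool and the I-beam is 150 mm.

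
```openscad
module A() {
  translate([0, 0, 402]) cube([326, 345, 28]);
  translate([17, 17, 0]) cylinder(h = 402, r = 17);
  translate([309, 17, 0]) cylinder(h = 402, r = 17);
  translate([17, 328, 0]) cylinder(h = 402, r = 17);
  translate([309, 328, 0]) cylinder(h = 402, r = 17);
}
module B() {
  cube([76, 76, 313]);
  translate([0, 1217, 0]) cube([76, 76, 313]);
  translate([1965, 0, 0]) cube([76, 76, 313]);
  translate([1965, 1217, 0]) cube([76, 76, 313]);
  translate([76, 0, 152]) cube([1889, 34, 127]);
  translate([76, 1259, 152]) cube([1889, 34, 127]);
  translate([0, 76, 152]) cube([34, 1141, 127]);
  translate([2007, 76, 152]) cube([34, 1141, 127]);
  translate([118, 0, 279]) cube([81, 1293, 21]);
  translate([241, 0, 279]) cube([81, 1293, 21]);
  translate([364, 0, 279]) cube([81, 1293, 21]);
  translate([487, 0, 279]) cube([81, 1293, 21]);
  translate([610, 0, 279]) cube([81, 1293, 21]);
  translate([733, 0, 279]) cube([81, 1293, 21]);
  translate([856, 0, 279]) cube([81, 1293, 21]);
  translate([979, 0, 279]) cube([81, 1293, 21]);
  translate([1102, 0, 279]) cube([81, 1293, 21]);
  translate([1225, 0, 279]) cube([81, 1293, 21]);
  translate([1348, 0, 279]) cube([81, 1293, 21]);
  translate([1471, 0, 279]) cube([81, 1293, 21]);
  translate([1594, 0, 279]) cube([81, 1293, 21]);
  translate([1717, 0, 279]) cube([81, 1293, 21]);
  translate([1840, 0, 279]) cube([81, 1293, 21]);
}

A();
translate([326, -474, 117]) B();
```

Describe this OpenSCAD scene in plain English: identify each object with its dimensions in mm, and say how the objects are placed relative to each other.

A is a four-legged stool. The seat is a 326×345×28 mm slab whose top surface is at z = 430 mm; four round legs, each 34 mm in diameter, run from the floor (z = 0) to the underside of the seat, each leg's axis is inset half a diameter from the nearest pair of seat edges (so the leg's bounding box is flush with the corner).

B is a bed frame 2041 mm long (x) by 1293 mm wide (y). Four 76×76 mm corner posts, 313 mm tall, at the corners of the footprint. Four rails of 34 mm thickness and 127 mm height run between adjacent posts with their undersides at z = 152 mm, their outer faces flush with the outside of the frame (the two x-running rails run between the posts' inner faces; the two y-running rails run between the posts' inner faces). 15 slats, each 81 mm wide (x) and 21 mm thick, lie across the top of the two x-running rails, running the full 1293 mm width of the frame in y; the slats are evenly spaced along x between the inner faces of the end posts with equal gaps (rounded down to the nearest mm) at the −x end and between each pair — any rounding remainder accumulates at the +x end.

The bed frame is beside the stool with their tops flush at z = 430.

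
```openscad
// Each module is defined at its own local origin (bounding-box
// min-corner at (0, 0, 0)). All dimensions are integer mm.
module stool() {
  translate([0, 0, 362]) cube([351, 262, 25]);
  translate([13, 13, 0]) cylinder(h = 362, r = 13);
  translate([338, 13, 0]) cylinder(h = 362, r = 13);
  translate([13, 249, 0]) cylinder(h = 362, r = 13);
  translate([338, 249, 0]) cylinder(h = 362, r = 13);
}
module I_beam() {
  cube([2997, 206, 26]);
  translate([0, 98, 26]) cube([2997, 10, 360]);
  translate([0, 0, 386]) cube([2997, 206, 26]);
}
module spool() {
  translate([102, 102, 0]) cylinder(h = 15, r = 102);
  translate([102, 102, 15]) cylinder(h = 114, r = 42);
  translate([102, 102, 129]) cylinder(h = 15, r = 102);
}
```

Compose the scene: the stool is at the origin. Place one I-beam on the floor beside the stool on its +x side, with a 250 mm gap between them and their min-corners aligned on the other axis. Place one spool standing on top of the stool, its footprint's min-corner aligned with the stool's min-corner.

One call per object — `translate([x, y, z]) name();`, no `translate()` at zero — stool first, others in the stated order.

stool();
translate([601, 0, 0]) I_beam();
translate([0, 0, 387]) spool();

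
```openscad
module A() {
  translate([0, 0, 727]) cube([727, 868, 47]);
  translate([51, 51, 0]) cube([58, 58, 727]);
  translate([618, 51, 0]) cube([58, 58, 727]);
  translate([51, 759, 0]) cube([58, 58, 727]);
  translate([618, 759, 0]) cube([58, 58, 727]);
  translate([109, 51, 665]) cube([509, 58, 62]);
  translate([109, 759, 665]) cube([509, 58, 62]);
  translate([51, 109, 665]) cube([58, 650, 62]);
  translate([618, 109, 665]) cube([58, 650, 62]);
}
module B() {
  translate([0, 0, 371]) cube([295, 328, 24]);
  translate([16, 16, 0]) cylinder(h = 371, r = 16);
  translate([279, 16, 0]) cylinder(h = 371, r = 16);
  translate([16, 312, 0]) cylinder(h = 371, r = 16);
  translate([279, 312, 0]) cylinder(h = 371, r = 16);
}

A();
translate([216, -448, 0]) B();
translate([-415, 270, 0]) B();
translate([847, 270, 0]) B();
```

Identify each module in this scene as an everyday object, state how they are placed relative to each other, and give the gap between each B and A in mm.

Each stool's nearest face is 120 mm from the table's bounding box.

A is a table. B is a stool. Three stools sit around the table at the −y, −x, +x sides. The gap between each stool and the table is 120 mm.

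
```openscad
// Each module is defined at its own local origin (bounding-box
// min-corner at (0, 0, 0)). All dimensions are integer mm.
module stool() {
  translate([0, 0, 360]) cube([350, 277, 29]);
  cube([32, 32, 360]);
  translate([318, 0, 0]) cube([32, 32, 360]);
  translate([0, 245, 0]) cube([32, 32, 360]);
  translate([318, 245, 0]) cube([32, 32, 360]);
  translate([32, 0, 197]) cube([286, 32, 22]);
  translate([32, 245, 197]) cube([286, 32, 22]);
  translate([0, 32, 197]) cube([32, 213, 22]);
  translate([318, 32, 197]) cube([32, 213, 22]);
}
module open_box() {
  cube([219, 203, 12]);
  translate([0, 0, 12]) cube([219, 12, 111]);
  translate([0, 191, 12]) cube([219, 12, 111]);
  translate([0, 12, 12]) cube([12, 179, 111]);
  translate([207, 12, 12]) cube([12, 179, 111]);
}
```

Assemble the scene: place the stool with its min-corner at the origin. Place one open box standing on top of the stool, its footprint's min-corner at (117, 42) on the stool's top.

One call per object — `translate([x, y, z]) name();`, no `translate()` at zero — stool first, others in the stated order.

stool();
translate([117, 42, 389]) open_box();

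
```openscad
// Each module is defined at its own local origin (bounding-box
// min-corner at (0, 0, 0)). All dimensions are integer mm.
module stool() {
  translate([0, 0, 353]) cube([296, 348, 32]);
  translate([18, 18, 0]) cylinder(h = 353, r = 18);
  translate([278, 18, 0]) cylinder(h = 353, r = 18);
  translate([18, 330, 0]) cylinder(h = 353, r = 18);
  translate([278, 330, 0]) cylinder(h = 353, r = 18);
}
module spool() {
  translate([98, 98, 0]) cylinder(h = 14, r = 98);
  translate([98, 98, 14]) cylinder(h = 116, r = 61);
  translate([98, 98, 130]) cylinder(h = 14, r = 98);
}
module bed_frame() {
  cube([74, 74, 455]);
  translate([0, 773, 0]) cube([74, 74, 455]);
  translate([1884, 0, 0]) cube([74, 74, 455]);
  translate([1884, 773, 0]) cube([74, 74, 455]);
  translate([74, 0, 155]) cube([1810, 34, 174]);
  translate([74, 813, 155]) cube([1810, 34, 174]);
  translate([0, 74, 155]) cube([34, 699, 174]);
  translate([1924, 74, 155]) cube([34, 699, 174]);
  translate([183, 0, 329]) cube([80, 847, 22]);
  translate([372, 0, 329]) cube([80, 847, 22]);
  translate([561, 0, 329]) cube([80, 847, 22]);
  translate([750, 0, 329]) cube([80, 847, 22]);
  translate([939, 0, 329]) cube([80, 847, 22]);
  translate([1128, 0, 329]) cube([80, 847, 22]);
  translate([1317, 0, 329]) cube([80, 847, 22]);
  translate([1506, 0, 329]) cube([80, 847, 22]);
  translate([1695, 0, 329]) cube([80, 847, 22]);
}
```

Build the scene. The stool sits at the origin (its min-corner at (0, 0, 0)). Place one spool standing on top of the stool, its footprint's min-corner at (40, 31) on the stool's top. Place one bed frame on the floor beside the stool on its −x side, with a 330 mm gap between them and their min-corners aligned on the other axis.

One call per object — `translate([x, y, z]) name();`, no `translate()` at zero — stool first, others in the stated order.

stool();
translate([40, 31, 385]) spool();
translate([-2288, 0, 0]) bed_frame();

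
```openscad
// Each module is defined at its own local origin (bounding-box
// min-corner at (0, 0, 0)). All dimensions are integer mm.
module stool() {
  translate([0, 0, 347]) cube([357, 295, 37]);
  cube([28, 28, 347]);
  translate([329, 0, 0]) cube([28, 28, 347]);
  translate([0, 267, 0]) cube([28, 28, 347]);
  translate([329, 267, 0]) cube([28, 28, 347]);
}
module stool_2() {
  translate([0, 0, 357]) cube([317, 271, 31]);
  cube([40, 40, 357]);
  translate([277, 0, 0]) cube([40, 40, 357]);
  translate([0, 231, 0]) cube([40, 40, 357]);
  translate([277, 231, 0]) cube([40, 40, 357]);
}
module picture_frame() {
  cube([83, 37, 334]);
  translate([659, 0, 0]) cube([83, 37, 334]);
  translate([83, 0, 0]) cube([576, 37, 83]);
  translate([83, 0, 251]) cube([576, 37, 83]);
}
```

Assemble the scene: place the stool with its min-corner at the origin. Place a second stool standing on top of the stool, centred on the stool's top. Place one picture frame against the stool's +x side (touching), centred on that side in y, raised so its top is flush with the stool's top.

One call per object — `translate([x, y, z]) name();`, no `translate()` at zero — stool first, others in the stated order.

stool();
translate([20, 12, 384]) stool_2();
translate([357, 129, 50]) picture_frame();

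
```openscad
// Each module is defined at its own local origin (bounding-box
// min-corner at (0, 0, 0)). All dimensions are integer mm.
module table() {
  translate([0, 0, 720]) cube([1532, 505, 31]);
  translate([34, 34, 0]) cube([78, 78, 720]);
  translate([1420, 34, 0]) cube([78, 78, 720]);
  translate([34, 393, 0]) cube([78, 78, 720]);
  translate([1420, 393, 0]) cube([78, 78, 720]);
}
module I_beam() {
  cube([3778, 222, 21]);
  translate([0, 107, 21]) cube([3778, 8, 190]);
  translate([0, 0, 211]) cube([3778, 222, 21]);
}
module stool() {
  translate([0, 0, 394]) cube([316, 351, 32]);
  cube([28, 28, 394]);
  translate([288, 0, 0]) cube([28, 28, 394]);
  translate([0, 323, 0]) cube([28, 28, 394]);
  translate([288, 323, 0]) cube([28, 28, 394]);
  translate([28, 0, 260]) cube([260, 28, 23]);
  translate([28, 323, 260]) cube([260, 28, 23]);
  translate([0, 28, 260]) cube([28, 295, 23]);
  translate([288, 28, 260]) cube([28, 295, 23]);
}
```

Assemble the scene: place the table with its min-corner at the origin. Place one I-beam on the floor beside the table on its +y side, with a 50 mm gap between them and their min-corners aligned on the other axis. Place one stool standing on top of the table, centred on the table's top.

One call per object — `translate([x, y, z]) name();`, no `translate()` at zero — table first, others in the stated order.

table();
translate([0, 555, 0]) I_beam();
translate([608, 77, 751]) stool();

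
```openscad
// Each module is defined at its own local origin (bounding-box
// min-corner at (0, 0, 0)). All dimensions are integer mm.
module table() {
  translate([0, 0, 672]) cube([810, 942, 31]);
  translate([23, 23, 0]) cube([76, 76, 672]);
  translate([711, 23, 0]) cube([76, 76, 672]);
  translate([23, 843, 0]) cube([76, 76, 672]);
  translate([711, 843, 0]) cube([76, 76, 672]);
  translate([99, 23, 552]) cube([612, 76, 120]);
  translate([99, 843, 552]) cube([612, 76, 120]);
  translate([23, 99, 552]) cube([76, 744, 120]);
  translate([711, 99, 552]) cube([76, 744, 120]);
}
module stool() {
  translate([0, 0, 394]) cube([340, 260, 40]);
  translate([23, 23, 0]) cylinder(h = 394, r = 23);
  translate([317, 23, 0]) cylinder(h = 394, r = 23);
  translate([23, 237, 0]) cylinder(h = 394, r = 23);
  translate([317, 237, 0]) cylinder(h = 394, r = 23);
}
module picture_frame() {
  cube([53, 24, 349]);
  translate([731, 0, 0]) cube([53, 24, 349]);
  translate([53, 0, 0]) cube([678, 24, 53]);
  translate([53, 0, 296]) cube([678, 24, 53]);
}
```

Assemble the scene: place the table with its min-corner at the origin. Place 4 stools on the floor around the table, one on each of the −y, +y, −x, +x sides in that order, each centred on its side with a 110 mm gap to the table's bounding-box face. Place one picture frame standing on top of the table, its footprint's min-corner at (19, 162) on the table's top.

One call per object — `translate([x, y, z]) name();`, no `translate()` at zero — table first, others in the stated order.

table();
translate([235, -370, 0]) stool();
translate([235, 1052, 0]) stool();
translate([-450, 341, 0]) stool();
translate([920, 341, 0]) stool();
translate([19, 162, 703]) picture_frame();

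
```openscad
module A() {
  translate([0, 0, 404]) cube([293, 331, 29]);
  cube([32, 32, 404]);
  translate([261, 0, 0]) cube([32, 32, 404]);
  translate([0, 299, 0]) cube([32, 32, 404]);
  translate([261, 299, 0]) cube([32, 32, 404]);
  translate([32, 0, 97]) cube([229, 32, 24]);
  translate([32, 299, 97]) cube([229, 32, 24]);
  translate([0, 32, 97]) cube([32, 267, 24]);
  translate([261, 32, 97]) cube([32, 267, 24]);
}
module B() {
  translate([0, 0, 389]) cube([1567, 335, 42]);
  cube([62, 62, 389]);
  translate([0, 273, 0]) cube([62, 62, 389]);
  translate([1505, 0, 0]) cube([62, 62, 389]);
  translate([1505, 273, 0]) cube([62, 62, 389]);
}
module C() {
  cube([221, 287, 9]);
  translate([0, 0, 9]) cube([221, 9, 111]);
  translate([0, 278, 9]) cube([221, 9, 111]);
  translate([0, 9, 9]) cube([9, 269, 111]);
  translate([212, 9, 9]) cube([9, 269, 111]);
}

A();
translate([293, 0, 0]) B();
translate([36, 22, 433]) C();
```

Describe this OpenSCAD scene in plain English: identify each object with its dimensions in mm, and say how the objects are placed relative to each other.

A is a four-legged stool. The seat is 293×331 mm, 29 mm thick, top at z = 433 mm. It stands on four square legs, each 32×32 mm in cross-section, from z = 0 to the seat underside, each flush with a corner of the seat. Four stretchers, 32 mm wide and 24 mm tall, connect adjacent legs with their undersides at z = 97 mm, each running between the inner faces of the legs it joins and aligned with the legs' outer faces on the other axis.

B is a bench: a 1567×335 mm seat slab, 42 mm thick, top at z = 431 mm, on four 62×62 mm square legs flush with the seat corners and standing on z = 0.

C is an open storage box with external size 221×287×120 mm and wall thickness 9 mm (the base is also 9 mm thick). The base covers the whole footprint; the four walls stand on the base, with the y-facing walls full-width and the x-facing walls fitting between their inner faces.

The bench is against the stool's +x side, with their −y faces flush. The open box is on top of the stool, centred.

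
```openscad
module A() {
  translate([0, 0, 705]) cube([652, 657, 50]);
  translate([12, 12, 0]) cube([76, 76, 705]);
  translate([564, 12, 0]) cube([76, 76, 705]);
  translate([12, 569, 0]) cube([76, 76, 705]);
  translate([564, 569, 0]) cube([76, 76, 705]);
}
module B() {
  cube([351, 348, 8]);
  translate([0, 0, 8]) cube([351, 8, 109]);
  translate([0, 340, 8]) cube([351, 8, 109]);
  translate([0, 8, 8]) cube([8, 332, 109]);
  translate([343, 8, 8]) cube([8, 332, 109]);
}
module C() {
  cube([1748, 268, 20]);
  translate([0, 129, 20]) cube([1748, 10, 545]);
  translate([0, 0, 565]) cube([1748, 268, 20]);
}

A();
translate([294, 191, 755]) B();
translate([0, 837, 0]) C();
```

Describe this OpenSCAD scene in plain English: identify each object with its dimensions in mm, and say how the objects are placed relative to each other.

A is a rectangular dining table. The top is 652×657×50 mm with its upper surface at z = 755 mm. It stands on four 76×76 mm square legs, each inset 12 mm from the nearest pair of top edges, running from the floor to the underside of the top.

B is an open storage box with external size 351×348×117 mm and wall thickness 8 mm (the base is also 8 mm thick). The base covers the whole footprint; the four walls stand on the base, with the y-facing walls full-width and the x-facing walls fitting between their inner faces.

C is an I-beam lying along x, 1748 mm long. Overall section height 585 mm. Two flanges 268 mm wide (y) and 20 mm thick, one on the floor and one at the top; a web 10 mm thick runs between them, centred on the flange width.

The open box is on top of the table. The I-beam is on the floor beside the table on its +y side.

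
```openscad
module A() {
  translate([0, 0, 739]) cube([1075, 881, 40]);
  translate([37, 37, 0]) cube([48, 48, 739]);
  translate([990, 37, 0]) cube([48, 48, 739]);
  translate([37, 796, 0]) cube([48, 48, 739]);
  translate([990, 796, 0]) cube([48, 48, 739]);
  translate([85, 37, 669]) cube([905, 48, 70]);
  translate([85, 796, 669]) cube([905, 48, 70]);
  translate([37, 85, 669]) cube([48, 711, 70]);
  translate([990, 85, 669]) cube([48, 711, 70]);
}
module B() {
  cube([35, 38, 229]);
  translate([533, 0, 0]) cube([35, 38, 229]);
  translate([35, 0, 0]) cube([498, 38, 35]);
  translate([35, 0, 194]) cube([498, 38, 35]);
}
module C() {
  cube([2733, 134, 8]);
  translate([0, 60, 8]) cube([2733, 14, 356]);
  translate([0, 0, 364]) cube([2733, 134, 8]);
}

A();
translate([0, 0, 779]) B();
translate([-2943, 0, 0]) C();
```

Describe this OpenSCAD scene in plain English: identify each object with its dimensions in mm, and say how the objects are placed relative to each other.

A is a rectangular dining table. The top is 1075×881×40 mm with its upper surface at z = 779 mm. It stands on four 48×48 mm square legs, each inset 37 mm from the nearest pair of top edges, running from the floor to the underside of the top. Four apron rails, 48 mm thick and 70 mm tall, run between adjacent legs with their top edges flush with the underside of the top and their outer faces flush with the legs' outer faces.

B is a picture frame with a 498×159 mm rectangular opening (x by z) and a uniform 35 mm border on every side. Frame depth is 38 mm along y. It is built from two vertical stiles running the full outside height and two horizontal rails spanning the gap between the stiles.

C is an I-beam lying along x, 2733 mm long. Overall section height 372 mm. Two flanges 134 mm wide (y) and 8 mm thick, one on the floor and one at the top; a web 14 mm thick runs between them, centred on the flange width.

The picture frame is on top of the table. The I-beam is on the floor beside the table on its −x side.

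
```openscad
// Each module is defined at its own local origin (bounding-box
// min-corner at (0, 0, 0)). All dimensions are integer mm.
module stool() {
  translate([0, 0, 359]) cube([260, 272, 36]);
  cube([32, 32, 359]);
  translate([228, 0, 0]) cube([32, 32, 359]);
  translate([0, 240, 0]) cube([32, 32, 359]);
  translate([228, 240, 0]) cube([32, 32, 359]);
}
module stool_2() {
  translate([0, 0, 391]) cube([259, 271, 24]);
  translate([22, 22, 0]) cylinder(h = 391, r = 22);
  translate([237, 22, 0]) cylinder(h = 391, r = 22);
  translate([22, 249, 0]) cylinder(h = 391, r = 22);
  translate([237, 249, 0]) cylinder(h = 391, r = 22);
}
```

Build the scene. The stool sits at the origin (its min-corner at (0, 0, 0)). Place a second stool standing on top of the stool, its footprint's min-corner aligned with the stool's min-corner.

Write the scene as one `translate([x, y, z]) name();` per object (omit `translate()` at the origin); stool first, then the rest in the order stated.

stool();
translate([0, 0, 395]) stool_2();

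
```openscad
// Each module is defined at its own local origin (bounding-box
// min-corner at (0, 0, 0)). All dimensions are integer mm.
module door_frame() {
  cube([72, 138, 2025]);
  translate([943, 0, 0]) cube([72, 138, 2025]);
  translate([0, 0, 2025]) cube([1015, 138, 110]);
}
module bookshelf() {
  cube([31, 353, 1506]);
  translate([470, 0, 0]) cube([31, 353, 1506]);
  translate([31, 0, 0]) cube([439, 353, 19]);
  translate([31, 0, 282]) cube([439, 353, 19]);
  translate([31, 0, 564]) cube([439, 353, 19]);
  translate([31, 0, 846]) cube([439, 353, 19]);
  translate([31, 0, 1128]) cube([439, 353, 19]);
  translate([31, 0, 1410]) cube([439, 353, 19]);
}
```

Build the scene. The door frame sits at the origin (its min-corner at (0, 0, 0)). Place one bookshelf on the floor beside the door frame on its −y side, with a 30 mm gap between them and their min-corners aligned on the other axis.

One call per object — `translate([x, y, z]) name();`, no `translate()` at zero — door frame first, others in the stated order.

door_frame();
translate([0, -383, 0]) bookshelf();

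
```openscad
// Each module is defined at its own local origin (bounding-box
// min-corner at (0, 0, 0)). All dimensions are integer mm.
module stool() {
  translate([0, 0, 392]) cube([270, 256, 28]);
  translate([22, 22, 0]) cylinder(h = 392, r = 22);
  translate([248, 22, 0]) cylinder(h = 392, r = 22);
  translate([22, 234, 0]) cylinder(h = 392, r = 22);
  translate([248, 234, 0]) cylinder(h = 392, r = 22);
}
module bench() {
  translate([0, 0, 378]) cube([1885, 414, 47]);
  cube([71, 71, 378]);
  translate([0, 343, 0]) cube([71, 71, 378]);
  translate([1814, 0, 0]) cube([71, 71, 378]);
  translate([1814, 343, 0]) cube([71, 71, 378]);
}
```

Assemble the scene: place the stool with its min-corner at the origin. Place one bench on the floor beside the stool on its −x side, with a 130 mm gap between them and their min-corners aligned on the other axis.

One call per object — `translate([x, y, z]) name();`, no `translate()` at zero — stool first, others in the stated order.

stool();
translate([-2015, 0, 0]) bench();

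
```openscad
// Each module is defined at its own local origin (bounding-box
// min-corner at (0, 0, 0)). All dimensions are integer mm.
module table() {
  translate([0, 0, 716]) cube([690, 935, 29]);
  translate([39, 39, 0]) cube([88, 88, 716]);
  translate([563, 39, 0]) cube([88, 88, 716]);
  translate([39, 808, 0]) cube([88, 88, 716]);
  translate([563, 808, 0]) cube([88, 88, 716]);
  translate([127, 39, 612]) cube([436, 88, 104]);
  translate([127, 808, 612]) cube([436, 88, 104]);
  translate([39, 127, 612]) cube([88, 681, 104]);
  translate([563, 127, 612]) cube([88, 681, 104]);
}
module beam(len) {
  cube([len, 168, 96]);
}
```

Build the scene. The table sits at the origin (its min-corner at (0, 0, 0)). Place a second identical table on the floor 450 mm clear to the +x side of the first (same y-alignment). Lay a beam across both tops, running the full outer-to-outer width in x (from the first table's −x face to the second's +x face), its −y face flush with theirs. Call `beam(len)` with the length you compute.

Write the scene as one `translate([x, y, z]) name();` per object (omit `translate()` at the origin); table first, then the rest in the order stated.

table();
translate([1140, 0, 0]) table();
translate([0, 0, 745]) beam(1830);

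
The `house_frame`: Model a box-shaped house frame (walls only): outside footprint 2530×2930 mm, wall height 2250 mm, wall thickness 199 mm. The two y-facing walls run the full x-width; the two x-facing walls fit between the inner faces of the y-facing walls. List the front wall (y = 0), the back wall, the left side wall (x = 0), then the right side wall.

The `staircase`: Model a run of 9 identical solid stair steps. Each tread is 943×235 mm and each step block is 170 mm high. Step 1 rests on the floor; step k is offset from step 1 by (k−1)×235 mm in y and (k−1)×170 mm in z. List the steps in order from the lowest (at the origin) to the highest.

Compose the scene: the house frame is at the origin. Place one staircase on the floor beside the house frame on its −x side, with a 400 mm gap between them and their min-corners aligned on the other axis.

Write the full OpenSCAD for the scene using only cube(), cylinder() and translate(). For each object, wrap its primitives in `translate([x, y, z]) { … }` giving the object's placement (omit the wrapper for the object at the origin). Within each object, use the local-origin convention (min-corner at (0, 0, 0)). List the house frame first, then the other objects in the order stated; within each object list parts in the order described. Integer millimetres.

cube([2530, 199, 2250]);
translate([0, 2731, 0]) cube([2530, 199, 2250]);
translate([0, 199, 0]) cube([199, 2532, 2250]);
translate([2331, 199, 0]) cube([199, 2532, 2250]);
translate([-1343, 0, 0]) {
  cube([943, 235, 170]);
  translate([0, 235, 170]) cube([943, 235, 170]);
  translate([0, 470, 340]) cube([943, 235, 170]);
  translate([0, 705, 510]) cube([943, 235, 170]);
  translate([0, 940, 680]) cube([943, 235, 170]);
  translate([0, 1175, 850]) cube([943, 235, 170]);
  translate([0, 1410, 1020]) cube([943, 235, 170]);
  translate([0, 1645, 1190]) cube([943, 235, 170]);
  translate([0, 1880, 1360]) cube([943, 235, 170]);
}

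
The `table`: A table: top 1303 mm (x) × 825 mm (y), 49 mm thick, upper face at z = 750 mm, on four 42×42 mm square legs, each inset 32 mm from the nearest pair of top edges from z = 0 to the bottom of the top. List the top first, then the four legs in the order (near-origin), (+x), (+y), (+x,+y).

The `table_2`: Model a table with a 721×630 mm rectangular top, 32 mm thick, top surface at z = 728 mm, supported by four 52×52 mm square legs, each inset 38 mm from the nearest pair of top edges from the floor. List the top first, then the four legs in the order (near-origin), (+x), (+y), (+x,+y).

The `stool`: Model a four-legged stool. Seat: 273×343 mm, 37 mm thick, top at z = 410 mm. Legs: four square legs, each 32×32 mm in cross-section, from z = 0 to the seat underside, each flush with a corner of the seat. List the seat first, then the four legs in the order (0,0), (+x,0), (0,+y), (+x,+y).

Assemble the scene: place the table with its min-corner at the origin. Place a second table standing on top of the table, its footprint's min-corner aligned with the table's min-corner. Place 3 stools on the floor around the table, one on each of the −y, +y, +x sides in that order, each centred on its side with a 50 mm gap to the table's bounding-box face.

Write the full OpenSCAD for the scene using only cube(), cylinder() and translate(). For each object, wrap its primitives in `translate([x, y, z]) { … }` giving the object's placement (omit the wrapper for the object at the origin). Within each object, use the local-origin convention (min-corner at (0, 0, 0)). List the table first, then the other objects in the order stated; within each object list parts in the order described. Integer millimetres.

translate([0, 0, 701]) cube([1303, 825, 49]);
translate([32, 32, 0]) cube([42, 42, 701]);
translate([1229, 32, 0]) cube([42, 42, 701]);
translate([32, 751, 0]) cube([42, 42, 701]);
translate([1229, 751, 0]) cube([42, 42, 701]);
translate([0, 0, 750]) {
  translate([0, 0, 696]) cube([721, 630, 32]);
  translate([38, 38, 0]) cube([52, 52, 696]);
  translate([631, 38, 0]) cube([52, 52, 696]);
  translate([38, 540, 0]) cube([52, 52, 696]);
  translate([631, 540, 0]) cube([52, 52, 696]);
}
translate([515, -393, 0]) {
  translate([0, 0, 373]) cube([273, 343, 37]);
  cube([32, 32, 373]);
  translate([241, 0, 0]) cube([32, 32, 373]);
  translate([0, 311, 0]) cube([32, 32, 373]);
  translate([241, 311, 0]) cube([32, 32, 373]);
}
translate([515, 875, 0]) {
  translate([0, 0, 373]) cube([273, 343, 37]);
  cube([32, 32, 373]);
  translate([241, 0, 0]) cube([32, 32, 373]);
  translate([0, 311, 0]) cube([32, 32, 373]);
  translate([241, 311, 0]) cube([32, 32, 373]);
}
translate([1353, 241, 0]) {
  translate([0, 0, 373]) cube([273, 343, 37]);
  cube([32, 32, 373]);
  translate([241, 0, 0]) cube([32, 32, 373]);
  translate([0, 311, 0]) cube([32, 32, 373]);
  translate([241, 311, 0]) cube([32, 32, 373]);
}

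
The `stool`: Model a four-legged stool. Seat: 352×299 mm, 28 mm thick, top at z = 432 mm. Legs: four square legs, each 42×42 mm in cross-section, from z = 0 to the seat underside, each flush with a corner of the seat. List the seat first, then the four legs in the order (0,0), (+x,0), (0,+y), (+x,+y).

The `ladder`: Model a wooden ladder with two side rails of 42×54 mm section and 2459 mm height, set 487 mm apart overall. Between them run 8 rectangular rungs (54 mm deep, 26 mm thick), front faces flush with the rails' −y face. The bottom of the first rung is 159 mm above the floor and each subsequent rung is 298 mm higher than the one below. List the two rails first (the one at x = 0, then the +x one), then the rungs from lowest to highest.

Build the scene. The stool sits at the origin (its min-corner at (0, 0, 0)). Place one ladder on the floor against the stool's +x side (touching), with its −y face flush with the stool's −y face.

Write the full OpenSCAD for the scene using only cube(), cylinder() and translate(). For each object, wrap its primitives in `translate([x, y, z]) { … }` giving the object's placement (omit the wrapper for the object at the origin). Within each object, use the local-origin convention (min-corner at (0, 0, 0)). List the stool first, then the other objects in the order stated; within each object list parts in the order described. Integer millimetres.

translate([0, 0, 404]) cube([352, 299, 28]);
cube([42, 42, 404]);
translate([310, 0, 0]) cube([42, 42, 404]);
translate([0, 257, 0]) cube([42, 42, 404]);
translate([310, 257, 0]) cube([42, 42, 404]);
translate([352, 0, 0]) {
  cube([42, 54, 2459]);
  translate([445, 0, 0]) cube([42, 54, 2459]);
  translate([42, 0, 159]) cube([403, 54, 26]);
  translate([42, 0, 457]) cube([403, 54, 26]);
  translate([42, 0, 755]) cube([403, 54, 26]);
  translate([42, 0, 1053]) cube([403, 54, 26]);
  translate([42, 0, 1351]) cube([403, 54, 26]);
  translate([42, 0, 1649]) cube([403, 54, 26]);
  translate([42, 0, 1947]) cube([403, 54, 26]);
  translate([42, 0, 2245]) cube([403, 54, 26]);
}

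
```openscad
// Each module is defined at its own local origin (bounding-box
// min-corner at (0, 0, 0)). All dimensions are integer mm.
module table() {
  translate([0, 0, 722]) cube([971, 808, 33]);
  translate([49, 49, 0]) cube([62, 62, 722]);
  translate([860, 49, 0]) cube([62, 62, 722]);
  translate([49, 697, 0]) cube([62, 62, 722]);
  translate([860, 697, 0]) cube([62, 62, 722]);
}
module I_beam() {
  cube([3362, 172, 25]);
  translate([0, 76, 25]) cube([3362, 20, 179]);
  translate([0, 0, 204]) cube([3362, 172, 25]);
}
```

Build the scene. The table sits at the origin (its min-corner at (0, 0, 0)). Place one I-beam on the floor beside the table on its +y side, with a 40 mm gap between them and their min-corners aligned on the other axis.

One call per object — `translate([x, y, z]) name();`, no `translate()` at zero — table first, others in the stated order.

table();
translate([0, 848, 0]) I_beam();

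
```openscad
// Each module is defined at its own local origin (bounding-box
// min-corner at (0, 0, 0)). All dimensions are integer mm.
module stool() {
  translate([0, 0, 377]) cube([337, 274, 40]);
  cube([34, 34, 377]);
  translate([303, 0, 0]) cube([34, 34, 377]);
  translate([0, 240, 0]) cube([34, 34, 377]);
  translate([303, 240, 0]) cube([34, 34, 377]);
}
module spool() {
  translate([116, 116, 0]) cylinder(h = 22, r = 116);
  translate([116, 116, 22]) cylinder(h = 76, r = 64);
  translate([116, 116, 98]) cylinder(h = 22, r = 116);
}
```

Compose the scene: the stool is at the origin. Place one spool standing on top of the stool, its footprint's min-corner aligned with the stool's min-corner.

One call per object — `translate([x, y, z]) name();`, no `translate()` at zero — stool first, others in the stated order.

stool();
translate([0, 0, 417]) spool();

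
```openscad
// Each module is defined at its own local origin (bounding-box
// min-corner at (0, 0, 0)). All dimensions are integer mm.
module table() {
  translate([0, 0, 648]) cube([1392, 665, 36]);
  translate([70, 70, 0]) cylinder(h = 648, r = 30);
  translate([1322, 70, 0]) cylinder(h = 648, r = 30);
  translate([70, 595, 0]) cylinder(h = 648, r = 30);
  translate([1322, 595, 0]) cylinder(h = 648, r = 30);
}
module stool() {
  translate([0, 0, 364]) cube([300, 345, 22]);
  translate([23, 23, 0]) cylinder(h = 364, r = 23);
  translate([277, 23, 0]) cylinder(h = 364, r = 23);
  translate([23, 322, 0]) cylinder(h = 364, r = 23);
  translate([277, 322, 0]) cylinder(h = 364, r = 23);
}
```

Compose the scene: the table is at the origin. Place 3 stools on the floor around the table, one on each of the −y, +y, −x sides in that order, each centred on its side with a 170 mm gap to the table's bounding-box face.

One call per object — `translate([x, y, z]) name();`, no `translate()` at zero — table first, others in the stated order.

table();
translate([546, -515, 0]) stool();
translate([546, 835, 0]) stool();
translate([-470, 160, 0]) stool();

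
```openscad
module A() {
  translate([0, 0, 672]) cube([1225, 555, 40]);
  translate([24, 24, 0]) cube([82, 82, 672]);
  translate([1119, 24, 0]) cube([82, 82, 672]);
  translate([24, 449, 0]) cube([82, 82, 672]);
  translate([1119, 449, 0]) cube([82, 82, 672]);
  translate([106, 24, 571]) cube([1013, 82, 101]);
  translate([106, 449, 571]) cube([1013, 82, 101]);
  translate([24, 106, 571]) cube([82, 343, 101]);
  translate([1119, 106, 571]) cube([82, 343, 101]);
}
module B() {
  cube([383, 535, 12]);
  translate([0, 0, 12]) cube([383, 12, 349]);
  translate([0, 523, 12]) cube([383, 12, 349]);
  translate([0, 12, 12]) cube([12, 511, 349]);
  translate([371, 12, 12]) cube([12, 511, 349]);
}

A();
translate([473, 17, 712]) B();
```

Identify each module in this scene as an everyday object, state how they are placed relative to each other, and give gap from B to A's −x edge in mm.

A is a table. B is an open box. The open box is on top of the table. The gap from the open box to the table's −x edge is 473 mm.

The open box's min-x is at 473; the table's min-x is 0; gap = 473 mm.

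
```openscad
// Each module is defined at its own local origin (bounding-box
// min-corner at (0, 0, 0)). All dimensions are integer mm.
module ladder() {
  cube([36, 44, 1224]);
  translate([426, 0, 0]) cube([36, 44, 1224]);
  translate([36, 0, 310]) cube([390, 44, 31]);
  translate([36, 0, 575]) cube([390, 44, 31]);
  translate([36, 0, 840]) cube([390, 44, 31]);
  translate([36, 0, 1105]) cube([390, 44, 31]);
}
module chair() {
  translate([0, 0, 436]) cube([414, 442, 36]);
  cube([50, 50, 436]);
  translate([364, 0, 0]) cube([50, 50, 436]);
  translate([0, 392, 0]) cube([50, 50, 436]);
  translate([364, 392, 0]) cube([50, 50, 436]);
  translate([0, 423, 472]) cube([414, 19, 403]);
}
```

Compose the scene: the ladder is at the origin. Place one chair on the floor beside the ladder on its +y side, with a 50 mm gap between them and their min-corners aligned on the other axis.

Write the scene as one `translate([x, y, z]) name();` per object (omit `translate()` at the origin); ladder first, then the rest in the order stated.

ladder();
translate([0, 94, 0]) chair();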